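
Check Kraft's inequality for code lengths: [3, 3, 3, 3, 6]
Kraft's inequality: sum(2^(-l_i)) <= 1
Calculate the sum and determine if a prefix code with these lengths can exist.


Sum = 2^(-3) + 2^(-3) + 2^(-3) + 2^(-3) + 2^(-6)
    = 0.125 + 0.125 + 0.125 + 0.125 + 0.015625
    = 33/64 = 0.515625
Since 0.515625 <= 1, Kraft's inequality IS satisfied.
A prefix code with these lengths CAN exist.

Kraft sum = 0.515625. Satisfied.


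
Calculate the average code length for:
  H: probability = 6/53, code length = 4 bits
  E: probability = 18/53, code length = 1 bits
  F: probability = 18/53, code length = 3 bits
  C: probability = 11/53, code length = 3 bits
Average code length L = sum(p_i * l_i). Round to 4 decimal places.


Weighted contributions p_i * l_i:
  H: (6/53) * 4 = 24/53
  E: (18/53) * 1 = 18/53
  F: (18/53) * 3 = 54/53
  C: (11/53) * 3 = 33/53
Sum = (24 + 18 + 54 + 33)/53 = 129/53

L = 129/53 = 2.4340 bits/symbol


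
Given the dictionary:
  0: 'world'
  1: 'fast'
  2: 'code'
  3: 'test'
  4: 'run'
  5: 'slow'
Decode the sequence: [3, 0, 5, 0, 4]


Look up each index in the dictionary:
  3 -> 'test'
  0 -> 'world'
  5 -> 'slow'
  0 -> 'world'
  4 -> 'run'

Decoded: "test world slow world run"


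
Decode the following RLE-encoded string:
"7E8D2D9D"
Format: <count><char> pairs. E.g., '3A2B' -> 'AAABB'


Expanding each <count><char> pair:
  7E -> 'EEEEEEE'
  8D -> 'DDDDDDDD'
  2D -> 'DD'
  9D -> 'DDDDDDDDD'

Decoded = EEEEEEEDDDDDDDDDDDDDDDDDDD


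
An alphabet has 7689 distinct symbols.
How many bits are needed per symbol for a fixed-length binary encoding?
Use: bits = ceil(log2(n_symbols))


log2(7689) = 12.9086
Bracket: 2^12 = 4096 < 7689 <= 2^13 = 8192
So ceil(log2(7689)) = 13

bits = ceil(log2(7689)) = ceil(12.9086) = 13 bits


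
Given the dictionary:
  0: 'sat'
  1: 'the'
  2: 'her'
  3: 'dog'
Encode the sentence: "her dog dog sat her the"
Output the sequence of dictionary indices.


Look up each word in the dictionary:
  'her' -> 2
  'dog' -> 3
  'dog' -> 3
  'sat' -> 0
  'her' -> 2
  'the' -> 1

Encoded: [2, 3, 3, 0, 2, 1]


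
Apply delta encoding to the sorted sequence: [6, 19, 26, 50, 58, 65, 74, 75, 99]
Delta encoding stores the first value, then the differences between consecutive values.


First value: 6
Deltas:
  19 - 6 = 13
  26 - 19 = 7
  50 - 26 = 24
  58 - 50 = 8
  65 - 58 = 7
  74 - 65 = 9
  75 - 74 = 1
  99 - 75 = 24


Delta encoded: [6, 13, 7, 24, 8, 7, 9, 1, 24]


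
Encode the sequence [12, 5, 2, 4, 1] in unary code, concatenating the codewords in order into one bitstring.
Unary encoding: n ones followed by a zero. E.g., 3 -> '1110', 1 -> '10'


Encode each number as n ones followed by a terminating 0:
  12 -> 1111111111110 (13 bits)
  5 -> 111110 (6 bits)
  2 -> 110 (3 bits)
  4 -> 11110 (5 bits)
  1 -> 10 (2 bits)
Total length = 13 + 6 + 3 + 5 + 2 = 29 bits.

Unary([12, 5, 2, 4, 1]) = 11111111111101111101101111010 (29 bits)


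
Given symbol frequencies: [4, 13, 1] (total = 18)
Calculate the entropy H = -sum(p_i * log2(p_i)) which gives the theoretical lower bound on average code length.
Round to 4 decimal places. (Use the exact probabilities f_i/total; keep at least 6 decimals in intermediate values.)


Per-symbol terms -p_i * log2(p_i) with p_i = f_i/18:
  p = 4/18 = 0.222222: log2(p) = -2.169925, -p*log2(p) = 0.482206
  p = 13/18 = 0.722222: log2(p) = -0.469485, -p*log2(p) = 0.339073
  p = 1/18 = 0.055556: log2(p) = -4.169925, -p*log2(p) = 0.231663
H = 0.482206 + 0.339073 + 0.231663 = 1.052942

H = 1.0529 bits/symbol


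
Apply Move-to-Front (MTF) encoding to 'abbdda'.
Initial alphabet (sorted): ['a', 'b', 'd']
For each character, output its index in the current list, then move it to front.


MTF encoding:
'a': index 0 in ['a', 'b', 'd'] -> ['a', 'b', 'd']
'b': index 1 in ['a', 'b', 'd'] -> ['b', 'a', 'd']
'b': index 0 in ['b', 'a', 'd'] -> ['b', 'a', 'd']
'd': index 2 in ['b', 'a', 'd'] -> ['d', 'b', 'a']
'd': index 0 in ['d', 'b', 'a'] -> ['d', 'b', 'a']
'a': index 2 in ['d', 'b', 'a'] -> ['a', 'd', 'b']


Output: [0, 1, 0, 2, 0, 2]


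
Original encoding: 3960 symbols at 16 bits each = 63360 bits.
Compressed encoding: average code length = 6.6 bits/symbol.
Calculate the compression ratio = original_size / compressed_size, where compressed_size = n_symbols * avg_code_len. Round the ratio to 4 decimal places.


original_size = n_symbols * orig_bits = 3960 * 16 = 63360 bits
compressed_size = n_symbols * avg_code_len = 3960 * 6.6 = 26136.0 bits
ratio = original_size / compressed_size = 63360 / 26136.0 = 2.4242

Compression ratio = 2.4242


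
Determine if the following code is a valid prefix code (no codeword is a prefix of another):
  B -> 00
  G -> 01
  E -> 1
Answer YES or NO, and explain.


Checking each pair (does one codeword prefix another?):
  B='00' vs G='01': no prefix
  B='00' vs E='1': no prefix
  G='01' vs B='00': no prefix
  G='01' vs E='1': no prefix
  E='1' vs B='00': no prefix
  E='1' vs G='01': no prefix
No violation found over all pairs.

YES -- this is a valid prefix code. No codeword is a prefix of any other codeword.


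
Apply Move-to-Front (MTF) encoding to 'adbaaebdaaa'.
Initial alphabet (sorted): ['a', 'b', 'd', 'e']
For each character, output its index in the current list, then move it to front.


MTF encoding:
'a': index 0 in ['a', 'b', 'd', 'e'] -> ['a', 'b', 'd', 'e']
'd': index 2 in ['a', 'b', 'd', 'e'] -> ['d', 'a', 'b', 'e']
'b': index 2 in ['d', 'a', 'b', 'e'] -> ['b', 'd', 'a', 'e']
'a': index 2 in ['b', 'd', 'a', 'e'] -> ['a', 'b', 'd', 'e']
'a': index 0 in ['a', 'b', 'd', 'e'] -> ['a', 'b', 'd', 'e']
'e': index 3 in ['a', 'b', 'd', 'e'] -> ['e', 'a', 'b', 'd']
'b': index 2 in ['e', 'a', 'b', 'd'] -> ['b', 'e', 'a', 'd']
'd': index 3 in ['b', 'e', 'a', 'd'] -> ['d', 'b', 'e', 'a']
'a': index 3 in ['d', 'b', 'e', 'a'] -> ['a', 'd', 'b', 'e']
'a': index 0 in ['a', 'd', 'b', 'e'] -> ['a', 'd', 'b', 'e']
'a': index 0 in ['a', 'd', 'b', 'e'] -> ['a', 'd', 'b', 'e']


Output: [0, 2, 2, 2, 0, 3, 2, 3, 3, 0, 0]


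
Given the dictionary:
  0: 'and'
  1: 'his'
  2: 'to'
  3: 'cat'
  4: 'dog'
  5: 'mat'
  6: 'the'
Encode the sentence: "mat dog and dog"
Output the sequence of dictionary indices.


Look up each word in the dictionary:
  'mat' -> 5
  'dog' -> 4
  'and' -> 0
  'dog' -> 4

Encoded: [5, 4, 0, 4]


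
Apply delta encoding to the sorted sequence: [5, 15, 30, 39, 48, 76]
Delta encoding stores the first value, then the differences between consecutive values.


First value: 5
Deltas:
  15 - 5 = 10
  30 - 15 = 15
  39 - 30 = 9
  48 - 39 = 9
  76 - 48 = 28


Delta encoded: [5, 10, 15, 9, 9, 28]


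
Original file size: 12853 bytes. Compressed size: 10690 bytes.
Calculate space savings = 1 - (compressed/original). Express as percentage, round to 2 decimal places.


ratio = compressed/original = 10690/12853 = 0.831712
savings = 1 - ratio = 1 - 0.831712 = 0.168288
as a percentage: 0.168288 * 100 = 16.83%

Space savings = 1 - 10690/12853 = 16.83%


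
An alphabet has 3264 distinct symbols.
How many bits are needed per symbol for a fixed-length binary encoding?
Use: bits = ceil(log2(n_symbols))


log2(3264) = 11.6724
Bracket: 2^11 = 2048 < 3264 <= 2^12 = 4096
So ceil(log2(3264)) = 12

bits = ceil(log2(3264)) = ceil(11.6724) = 12 bits


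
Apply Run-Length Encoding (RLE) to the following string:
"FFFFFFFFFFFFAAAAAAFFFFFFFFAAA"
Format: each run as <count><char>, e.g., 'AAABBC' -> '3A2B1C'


Scanning runs left to right:
  i=0: run of 'F' x 12 -> '12F'
  i=12: run of 'A' x 6 -> '6A'
  i=18: run of 'F' x 8 -> '8F'
  i=26: run of 'A' x 3 -> '3A'

RLE = 12F6A8F3A


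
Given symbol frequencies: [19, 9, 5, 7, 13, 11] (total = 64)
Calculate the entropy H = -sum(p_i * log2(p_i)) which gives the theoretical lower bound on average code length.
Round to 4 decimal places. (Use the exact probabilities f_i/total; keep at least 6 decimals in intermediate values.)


Per-symbol terms -p_i * log2(p_i) with p_i = f_i/64:
  p = 19/64 = 0.296875: log2(p) = -1.752072, -p*log2(p) = 0.520147
  p = 9/64 = 0.140625: log2(p) = -2.830075, -p*log2(p) = 0.397979
  p = 5/64 = 0.078125: log2(p) = -3.678072, -p*log2(p) = 0.287349
  p = 7/64 = 0.109375: log2(p) = -3.192645, -p*log2(p) = 0.349196
  p = 13/64 = 0.203125: log2(p) = -2.299560, -p*log2(p) = 0.467098
  p = 11/64 = 0.171875: log2(p) = -2.540568, -p*log2(p) = 0.436660
H = 0.520147 + 0.397979 + 0.287349 + 0.349196 + 0.467098 + 0.436660 = 2.458429

H = 2.4584 bits/symbol


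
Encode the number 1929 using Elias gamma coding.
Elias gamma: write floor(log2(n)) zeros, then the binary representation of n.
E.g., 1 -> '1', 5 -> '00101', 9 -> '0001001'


num_bits = floor(log2(1929)) + 1 = 11
leading_zeros = num_bits - 1 = 10
binary(1929) = 11110001001

Elias gamma(1929) = '0000000000' + '11110001001' = 000000000011110001001 (21 bits)


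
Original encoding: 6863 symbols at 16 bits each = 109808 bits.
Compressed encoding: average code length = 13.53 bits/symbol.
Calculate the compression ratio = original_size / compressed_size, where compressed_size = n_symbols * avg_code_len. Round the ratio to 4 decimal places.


original_size = n_symbols * orig_bits = 6863 * 16 = 109808 bits
compressed_size = n_symbols * avg_code_len = 6863 * 13.53 = 92856.39 bits
ratio = original_size / compressed_size = 109808 / 92856.39 = 1.1826

Compression ratio = 1.1826


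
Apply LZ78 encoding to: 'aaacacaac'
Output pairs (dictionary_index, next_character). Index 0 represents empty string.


LZ78 encoding steps:
Dictionary: {0: ''}
Step 1: w='' (idx 0), next='a' -> output (0, 'a'), add 'a' as idx 1
Step 2: w='a' (idx 1), next='a' -> output (1, 'a'), add 'aa' as idx 2
Step 3: w='' (idx 0), next='c' -> output (0, 'c'), add 'c' as idx 3
Step 4: w='a' (idx 1), next='c' -> output (1, 'c'), add 'ac' as idx 4
Step 5: w='aa' (idx 2), next='c' -> output (2, 'c'), add 'aac' as idx 5


Encoded: [(0, 'a'), (1, 'a'), (0, 'c'), (1, 'c'), (2, 'c')]


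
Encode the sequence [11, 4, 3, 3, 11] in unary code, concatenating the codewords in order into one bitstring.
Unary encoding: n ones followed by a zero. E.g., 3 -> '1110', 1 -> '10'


Encode each number as n ones followed by a terminating 0:
  11 -> 111111111110 (12 bits)
  4 -> 11110 (5 bits)
  3 -> 1110 (4 bits)
  3 -> 1110 (4 bits)
  11 -> 111111111110 (12 bits)
Total length = 12 + 5 + 4 + 4 + 12 = 37 bits.

Unary([11, 4, 3, 3, 11]) = 1111111111101111011101110111111111110 (37 bits)


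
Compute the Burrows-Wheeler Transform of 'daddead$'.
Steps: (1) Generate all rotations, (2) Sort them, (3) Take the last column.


Rotations (sorted):
  0: $daddead -> last char: d
  1: ad$dadde -> last char: e
  2: addead$d -> last char: d
  3: d$daddea -> last char: a
  4: daddead$ -> last char: $
  5: ddead$da -> last char: a
  6: dead$dad -> last char: d
  7: ead$dadd -> last char: d


BWT = deda$add


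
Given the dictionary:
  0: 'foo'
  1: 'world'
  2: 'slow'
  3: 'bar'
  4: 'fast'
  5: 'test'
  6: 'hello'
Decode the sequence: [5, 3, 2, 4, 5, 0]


Look up each index in the dictionary:
  5 -> 'test'
  3 -> 'bar'
  2 -> 'slow'
  4 -> 'fast'
  5 -> 'test'
  0 -> 'foo'

Decoded: "test bar slow fast test foo"


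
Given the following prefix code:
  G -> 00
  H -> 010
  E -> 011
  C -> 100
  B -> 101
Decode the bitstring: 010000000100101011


Decoding step by step:
Bits 010 -> H
Bits 00 -> G
Bits 00 -> G
Bits 00 -> G
Bits 100 -> C
Bits 101 -> B
Bits 011 -> E


Decoded message: HGGGCBE


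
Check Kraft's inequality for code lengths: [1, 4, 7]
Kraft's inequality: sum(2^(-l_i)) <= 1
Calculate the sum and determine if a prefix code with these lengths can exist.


Sum = 2^(-1) + 2^(-4) + 2^(-7)
    = 0.5 + 0.0625 + 0.0078125
    = 73/128 = 0.5703125
Since 0.5703125 <= 1, Kraft's inequality IS satisfied.
A prefix code with these lengths CAN exist.

Kraft sum = 0.5703125. Satisfied.


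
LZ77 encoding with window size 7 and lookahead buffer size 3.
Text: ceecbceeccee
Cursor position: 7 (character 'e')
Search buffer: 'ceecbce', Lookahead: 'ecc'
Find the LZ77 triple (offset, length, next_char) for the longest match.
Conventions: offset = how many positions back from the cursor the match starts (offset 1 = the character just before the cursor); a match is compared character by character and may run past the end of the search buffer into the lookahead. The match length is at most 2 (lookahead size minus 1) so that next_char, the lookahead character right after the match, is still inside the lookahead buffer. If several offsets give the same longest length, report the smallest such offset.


Try each offset into the search buffer:
  offset=1 (pos 6, char 'e'): match length 1
  offset=2 (pos 5, char 'c'): match length 0
  offset=3 (pos 4, char 'b'): match length 0
  offset=4 (pos 3, char 'c'): match length 0
  offset=5 (pos 2, char 'e'): match length 2
  offset=6 (pos 1, char 'e'): match length 1
  offset=7 (pos 0, char 'c'): match length 0
Longest match has length 2 at offset 5.
next_char = character at position 7 + 2 = 9 -> 'c'

Best match: offset=5, length=2 (matching 'ec' starting at position 2)
LZ77 triple: (5, 2, 'c')


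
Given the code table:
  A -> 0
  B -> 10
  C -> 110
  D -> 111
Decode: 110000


Decoding:
110 -> C
0 -> A
0 -> A
0 -> A


Result: CAAA


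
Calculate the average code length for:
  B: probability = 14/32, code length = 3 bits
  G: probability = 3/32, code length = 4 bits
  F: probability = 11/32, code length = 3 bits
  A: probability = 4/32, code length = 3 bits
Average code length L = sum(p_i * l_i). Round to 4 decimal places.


Weighted contributions p_i * l_i:
  B: (14/32) * 3 = 42/32
  G: (3/32) * 4 = 12/32
  F: (11/32) * 3 = 33/32
  A: (4/32) * 3 = 12/32
Sum = (42 + 12 + 33 + 12)/32 = 99/32

L = 99/32 = 3.0938 bits/symbol


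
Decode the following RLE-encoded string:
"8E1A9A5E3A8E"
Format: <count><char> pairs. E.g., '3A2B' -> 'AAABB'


Expanding each <count><char> pair:
  8E -> 'EEEEEEEE'
  1A -> 'A'
  9A -> 'AAAAAAAAA'
  5E -> 'EEEEE'
  3A -> 'AAA'
  8E -> 'EEEEEEEE'

Decoded = EEEEEEEEAAAAAAAAAAEEEEEAAAEEEEEEEE


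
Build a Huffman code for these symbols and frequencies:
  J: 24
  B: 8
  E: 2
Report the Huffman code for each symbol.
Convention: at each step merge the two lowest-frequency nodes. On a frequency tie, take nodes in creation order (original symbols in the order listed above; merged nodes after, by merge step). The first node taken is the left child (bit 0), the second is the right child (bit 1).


Huffman tree construction:
Step 1: Merge E(2) + B(8) = 10
Step 2: Merge (E+B)(10) + J(24) = 34
Read each symbol's code off the tree from the root (left child = 0, right child = 1).

Codes:
  J: 1 (length 1)
  B: 01 (length 2)
  E: 00 (length 2)
Average code length: 44/34 = 1.2941 bits/symbol


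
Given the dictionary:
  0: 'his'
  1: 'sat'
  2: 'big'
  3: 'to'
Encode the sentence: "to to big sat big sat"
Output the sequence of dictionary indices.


Look up each word in the dictionary:
  'to' -> 3
  'to' -> 3
  'big' -> 2
  'sat' -> 1
  'big' -> 2
  'sat' -> 1

Encoded: [3, 3, 2, 1, 2, 1]


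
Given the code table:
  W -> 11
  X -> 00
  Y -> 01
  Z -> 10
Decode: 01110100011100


Decoding:
01 -> Y
11 -> W
01 -> Y
00 -> X
01 -> Y
11 -> W
00 -> X


Result: YWYXYWX


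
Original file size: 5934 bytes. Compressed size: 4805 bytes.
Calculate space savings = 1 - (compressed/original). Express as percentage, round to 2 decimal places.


ratio = compressed/original = 4805/5934 = 0.80974
savings = 1 - ratio = 1 - 0.80974 = 0.19026
as a percentage: 0.19026 * 100 = 19.03%

Space savings = 1 - 4805/5934 = 19.03%


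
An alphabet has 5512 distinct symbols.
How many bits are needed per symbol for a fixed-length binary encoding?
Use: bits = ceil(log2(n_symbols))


log2(5512) = 12.4284
Bracket: 2^12 = 4096 < 5512 <= 2^13 = 8192
So ceil(log2(5512)) = 13

bits = ceil(log2(5512)) = ceil(12.4284) = 13 bits


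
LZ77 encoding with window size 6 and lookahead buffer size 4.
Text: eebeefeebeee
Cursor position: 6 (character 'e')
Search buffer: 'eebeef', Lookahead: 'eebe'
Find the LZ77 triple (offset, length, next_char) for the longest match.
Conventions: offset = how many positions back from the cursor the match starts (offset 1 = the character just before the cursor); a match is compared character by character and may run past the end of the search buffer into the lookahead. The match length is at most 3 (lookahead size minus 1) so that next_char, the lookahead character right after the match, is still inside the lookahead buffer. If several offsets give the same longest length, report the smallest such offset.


Try each offset into the search buffer:
  offset=1 (pos 5, char 'f'): match length 0
  offset=2 (pos 4, char 'e'): match length 1
  offset=3 (pos 3, char 'e'): match length 2
  offset=4 (pos 2, char 'b'): match length 0
  offset=5 (pos 1, char 'e'): match length 1
  offset=6 (pos 0, char 'e'): match length 3
Longest match has length 3 at offset 6.
next_char = character at position 6 + 3 = 9 -> 'e'

Best match: offset=6, length=3 (matching 'eeb' starting at position 0)
LZ77 triple: (6, 3, 'e')


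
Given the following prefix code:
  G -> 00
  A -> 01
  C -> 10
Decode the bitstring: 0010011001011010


Decoding step by step:
Bits 00 -> G
Bits 10 -> C
Bits 01 -> A
Bits 10 -> C
Bits 01 -> A
Bits 01 -> A
Bits 10 -> C
Bits 10 -> C


Decoded message: GCACAACC


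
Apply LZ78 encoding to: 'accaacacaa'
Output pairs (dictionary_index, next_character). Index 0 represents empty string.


LZ78 encoding steps:
Dictionary: {0: ''}
Step 1: w='' (idx 0), next='a' -> output (0, 'a'), add 'a' as idx 1
Step 2: w='' (idx 0), next='c' -> output (0, 'c'), add 'c' as idx 2
Step 3: w='c' (idx 2), next='a' -> output (2, 'a'), add 'ca' as idx 3
Step 4: w='a' (idx 1), next='c' -> output (1, 'c'), add 'ac' as idx 4
Step 5: w='ac' (idx 4), next='a' -> output (4, 'a'), add 'aca' as idx 5
Step 6: w='a' (idx 1), end of input -> output (1, '')


Encoded: [(0, 'a'), (0, 'c'), (2, 'a'), (1, 'c'), (4, 'a'), (1, '')]


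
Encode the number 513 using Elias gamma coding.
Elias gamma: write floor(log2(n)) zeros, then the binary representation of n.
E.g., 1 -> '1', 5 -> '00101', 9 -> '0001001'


num_bits = floor(log2(513)) + 1 = 10
leading_zeros = num_bits - 1 = 9
binary(513) = 1000000001

Elias gamma(513) = '000000000' + '1000000001' = 0000000001000000001 (19 bits)


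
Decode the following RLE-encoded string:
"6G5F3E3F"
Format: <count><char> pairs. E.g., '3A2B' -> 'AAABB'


Expanding each <count><char> pair:
  6G -> 'GGGGGG'
  5F -> 'FFFFF'
  3E -> 'EEE'
  3F -> 'FFF'

Decoded = GGGGGGFFFFFEEEFFF


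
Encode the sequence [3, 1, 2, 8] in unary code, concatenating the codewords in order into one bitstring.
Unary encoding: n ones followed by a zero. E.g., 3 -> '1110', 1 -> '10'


Encode each number as n ones followed by a terminating 0:
  3 -> 1110 (4 bits)
  1 -> 10 (2 bits)
  2 -> 110 (3 bits)
  8 -> 111111110 (9 bits)
Total length = 4 + 2 + 3 + 9 = 18 bits.

Unary([3, 1, 2, 8]) = 111010110111111110 (18 bits)


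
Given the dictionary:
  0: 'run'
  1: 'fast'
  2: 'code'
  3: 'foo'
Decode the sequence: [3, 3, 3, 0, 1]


Look up each index in the dictionary:
  3 -> 'foo'
  3 -> 'foo'
  3 -> 'foo'
  0 -> 'run'
  1 -> 'fast'

Decoded: "foo foo foo run fast"


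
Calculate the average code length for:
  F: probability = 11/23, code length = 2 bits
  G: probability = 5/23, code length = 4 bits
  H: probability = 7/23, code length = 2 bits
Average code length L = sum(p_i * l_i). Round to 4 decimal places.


Weighted contributions p_i * l_i:
  F: (11/23) * 2 = 22/23
  G: (5/23) * 4 = 20/23
  H: (7/23) * 2 = 14/23
Sum = (22 + 20 + 14)/23 = 56/23

L = 56/23 = 2.4348 bits/symbol


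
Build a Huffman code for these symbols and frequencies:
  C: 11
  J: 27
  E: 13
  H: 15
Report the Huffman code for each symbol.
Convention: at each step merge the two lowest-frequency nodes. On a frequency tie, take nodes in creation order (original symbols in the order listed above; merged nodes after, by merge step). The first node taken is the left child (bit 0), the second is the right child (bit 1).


Huffman tree construction:
Step 1: Merge C(11) + E(13) = 24
Step 2: Merge H(15) + (C+E)(24) = 39
Step 3: Merge J(27) + (H+(C+E))(39) = 66
Read each symbol's code off the tree from the root (left child = 0, right child = 1).

Codes:
  C: 110 (length 3)
  J: 0 (length 1)
  E: 111 (length 3)
  H: 10 (length 2)
Average code length: 129/66 = 1.9545 bits/symbol


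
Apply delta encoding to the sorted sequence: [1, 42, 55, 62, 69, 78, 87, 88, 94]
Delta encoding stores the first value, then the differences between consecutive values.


First value: 1
Deltas:
  42 - 1 = 41
  55 - 42 = 13
  62 - 55 = 7
  69 - 62 = 7
  78 - 69 = 9
  87 - 78 = 9
  88 - 87 = 1
  94 - 88 = 6


Delta encoded: [1, 41, 13, 7, 7, 9, 9, 1, 6]


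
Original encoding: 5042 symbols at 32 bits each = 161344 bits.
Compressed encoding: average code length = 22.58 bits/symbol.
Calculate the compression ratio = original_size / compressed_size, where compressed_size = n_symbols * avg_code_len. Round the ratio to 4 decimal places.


original_size = n_symbols * orig_bits = 5042 * 32 = 161344 bits
compressed_size = n_symbols * avg_code_len = 5042 * 22.58 = 113848.36 bits
ratio = original_size / compressed_size = 161344 / 113848.36 = 1.4172

Compression ratio = 1.4172


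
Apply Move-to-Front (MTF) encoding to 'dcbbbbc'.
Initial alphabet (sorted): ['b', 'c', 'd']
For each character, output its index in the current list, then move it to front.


MTF encoding:
'd': index 2 in ['b', 'c', 'd'] -> ['d', 'b', 'c']
'c': index 2 in ['d', 'b', 'c'] -> ['c', 'd', 'b']
'b': index 2 in ['c', 'd', 'b'] -> ['b', 'c', 'd']
'b': index 0 in ['b', 'c', 'd'] -> ['b', 'c', 'd']
'b': index 0 in ['b', 'c', 'd'] -> ['b', 'c', 'd']
'b': index 0 in ['b', 'c', 'd'] -> ['b', 'c', 'd']
'c': index 1 in ['b', 'c', 'd'] -> ['c', 'b', 'd']


Output: [2, 2, 2, 0, 0, 0, 1]


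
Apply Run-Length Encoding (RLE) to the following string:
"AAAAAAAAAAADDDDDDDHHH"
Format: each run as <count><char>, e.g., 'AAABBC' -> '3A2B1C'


Scanning runs left to right:
  i=0: run of 'A' x 11 -> '11A'
  i=11: run of 'D' x 7 -> '7D'
  i=18: run of 'H' x 3 -> '3H'

RLE = 11A7D3H


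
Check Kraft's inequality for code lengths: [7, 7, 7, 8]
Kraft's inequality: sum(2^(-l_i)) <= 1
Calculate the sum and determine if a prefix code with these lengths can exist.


Sum = 2^(-7) + 2^(-7) + 2^(-7) + 2^(-8)
    = 0.0078125 + 0.0078125 + 0.0078125 + 0.00390625
    = 7/256 = 0.02734375
Since 0.02734375 <= 1, Kraft's inequality IS satisfied.
A prefix code with these lengths CAN exist.

Kraft sum = 0.02734375. Satisfied.


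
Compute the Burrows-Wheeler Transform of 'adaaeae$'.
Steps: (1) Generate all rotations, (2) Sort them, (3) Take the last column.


Rotations (sorted):
  0: $adaaeae -> last char: e
  1: aaeae$ad -> last char: d
  2: adaaeae$ -> last char: $
  3: ae$adaae -> last char: e
  4: aeae$ada -> last char: a
  5: daaeae$a -> last char: a
  6: e$adaaea -> last char: a
  7: eae$adaa -> last char: a


BWT = ed$eaaaa


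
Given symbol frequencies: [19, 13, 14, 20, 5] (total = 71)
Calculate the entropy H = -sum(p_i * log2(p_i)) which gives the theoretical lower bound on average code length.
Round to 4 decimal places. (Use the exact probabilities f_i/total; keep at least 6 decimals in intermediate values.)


Per-symbol terms -p_i * log2(p_i) with p_i = f_i/71:
  p = 19/71 = 0.267606: log2(p) = -1.901820, -p*log2(p) = 0.508938
  p = 13/71 = 0.183099: log2(p) = -2.449307, -p*log2(p) = 0.448465
  p = 14/71 = 0.197183: log2(p) = -2.342392, -p*log2(p) = 0.461880
  p = 20/71 = 0.281690: log2(p) = -1.827819, -p*log2(p) = 0.514879
  p = 5/71 = 0.070423: log2(p) = -3.827819, -p*log2(p) = 0.269565
H = 0.508938 + 0.448465 + 0.461880 + 0.514879 + 0.269565 = 2.203727

H = 2.2037 bits/symbol


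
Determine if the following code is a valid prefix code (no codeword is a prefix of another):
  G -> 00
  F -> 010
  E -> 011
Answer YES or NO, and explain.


Checking each pair (does one codeword prefix another?):
  G='00' vs F='010': no prefix
  G='00' vs E='011': no prefix
  F='010' vs G='00': no prefix
  F='010' vs E='011': no prefix
  E='011' vs G='00': no prefix
  E='011' vs F='010': no prefix
No violation found over all pairs.

YES -- this is a valid prefix code. No codeword is a prefix of any other codeword.


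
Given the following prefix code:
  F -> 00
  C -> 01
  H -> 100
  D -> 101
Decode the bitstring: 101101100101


Decoding step by step:
Bits 101 -> D
Bits 101 -> D
Bits 100 -> H
Bits 101 -> D


Decoded message: DDHD


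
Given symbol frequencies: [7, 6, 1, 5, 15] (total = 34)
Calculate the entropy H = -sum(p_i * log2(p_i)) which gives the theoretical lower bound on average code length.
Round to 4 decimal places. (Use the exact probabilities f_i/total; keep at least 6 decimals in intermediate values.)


Per-symbol terms -p_i * log2(p_i) with p_i = f_i/34:
  p = 7/34 = 0.205882: log2(p) = -2.280108, -p*log2(p) = 0.469434
  p = 6/34 = 0.176471: log2(p) = -2.502500, -p*log2(p) = 0.441618
  p = 1/34 = 0.029412: log2(p) = -5.087463, -p*log2(p) = 0.149631
  p = 5/34 = 0.147059: log2(p) = -2.765535, -p*log2(p) = 0.406696
  p = 15/34 = 0.441176: log2(p) = -1.180572, -p*log2(p) = 0.520841
H = 0.469434 + 0.441618 + 0.149631 + 0.406696 + 0.520841 = 1.988220

H = 1.9882 bits/symbol


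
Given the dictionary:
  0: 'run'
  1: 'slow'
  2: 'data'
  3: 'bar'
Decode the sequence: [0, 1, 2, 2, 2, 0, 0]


Look up each index in the dictionary:
  0 -> 'run'
  1 -> 'slow'
  2 -> 'data'
  2 -> 'data'
  2 -> 'data'
  0 -> 'run'
  0 -> 'run'

Decoded: "run slow data data data run run"


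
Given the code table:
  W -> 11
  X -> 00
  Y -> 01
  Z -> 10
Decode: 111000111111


Decoding:
11 -> W
10 -> Z
00 -> X
11 -> W
11 -> W
11 -> W


Result: WZXWWW


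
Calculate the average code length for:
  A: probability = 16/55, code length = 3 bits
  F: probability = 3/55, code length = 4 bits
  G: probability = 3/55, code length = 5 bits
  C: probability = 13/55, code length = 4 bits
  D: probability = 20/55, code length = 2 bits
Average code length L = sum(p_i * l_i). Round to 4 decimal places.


Weighted contributions p_i * l_i:
  A: (16/55) * 3 = 48/55
  F: (3/55) * 4 = 12/55
  G: (3/55) * 5 = 15/55
  C: (13/55) * 4 = 52/55
  D: (20/55) * 2 = 40/55
Sum = (48 + 12 + 15 + 52 + 40)/55 = 167/55

L = 167/55 = 3.0364 bits/symbol


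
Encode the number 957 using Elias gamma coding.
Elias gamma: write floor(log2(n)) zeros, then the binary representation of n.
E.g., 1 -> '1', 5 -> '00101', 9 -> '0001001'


num_bits = floor(log2(957)) + 1 = 10
leading_zeros = num_bits - 1 = 9
binary(957) = 1110111101

Elias gamma(957) = '000000000' + '1110111101' = 0000000001110111101 (19 bits)


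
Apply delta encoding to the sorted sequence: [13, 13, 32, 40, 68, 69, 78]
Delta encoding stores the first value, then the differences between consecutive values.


First value: 13
Deltas:
  13 - 13 = 0
  32 - 13 = 19
  40 - 32 = 8
  68 - 40 = 28
  69 - 68 = 1
  78 - 69 = 9


Delta encoded: [13, 0, 19, 8, 28, 1, 9]


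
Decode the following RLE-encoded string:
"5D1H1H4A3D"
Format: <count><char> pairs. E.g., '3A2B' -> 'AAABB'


Expanding each <count><char> pair:
  5D -> 'DDDDD'
  1H -> 'H'
  1H -> 'H'
  4A -> 'AAAA'
  3D -> 'DDD'

Decoded = DDDDDHHAAAADDD


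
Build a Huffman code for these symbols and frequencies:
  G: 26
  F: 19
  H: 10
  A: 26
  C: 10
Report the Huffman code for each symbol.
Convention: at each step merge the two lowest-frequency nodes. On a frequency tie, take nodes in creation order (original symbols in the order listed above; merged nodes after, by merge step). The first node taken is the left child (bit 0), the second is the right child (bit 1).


Huffman tree construction:
Step 1: Merge H(10) + C(10) = 20
Step 2: Merge F(19) + (H+C)(20) = 39
Step 3: Merge G(26) + A(26) = 52
Step 4: Merge (F+(H+C))(39) + (G+A)(52) = 91
Read each symbol's code off the tree from the root (left child = 0, right child = 1).

Codes:
  G: 10 (length 2)
  F: 00 (length 2)
  H: 010 (length 3)
  A: 11 (length 2)
  C: 011 (length 3)
Average code length: 202/91 = 2.2198 bits/symbol


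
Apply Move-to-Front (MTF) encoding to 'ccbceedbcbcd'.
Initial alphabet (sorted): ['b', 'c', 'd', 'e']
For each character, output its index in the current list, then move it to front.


MTF encoding:
'c': index 1 in ['b', 'c', 'd', 'e'] -> ['c', 'b', 'd', 'e']
'c': index 0 in ['c', 'b', 'd', 'e'] -> ['c', 'b', 'd', 'e']
'b': index 1 in ['c', 'b', 'd', 'e'] -> ['b', 'c', 'd', 'e']
'c': index 1 in ['b', 'c', 'd', 'e'] -> ['c', 'b', 'd', 'e']
'e': index 3 in ['c', 'b', 'd', 'e'] -> ['e', 'c', 'b', 'd']
'e': index 0 in ['e', 'c', 'b', 'd'] -> ['e', 'c', 'b', 'd']
'd': index 3 in ['e', 'c', 'b', 'd'] -> ['d', 'e', 'c', 'b']
'b': index 3 in ['d', 'e', 'c', 'b'] -> ['b', 'd', 'e', 'c']
'c': index 3 in ['b', 'd', 'e', 'c'] -> ['c', 'b', 'd', 'e']
'b': index 1 in ['c', 'b', 'd', 'e'] -> ['b', 'c', 'd', 'e']
'c': index 1 in ['b', 'c', 'd', 'e'] -> ['c', 'b', 'd', 'e']
'd': index 2 in ['c', 'b', 'd', 'e'] -> ['d', 'c', 'b', 'e']


Output: [1, 0, 1, 1, 3, 0, 3, 3, 3, 1, 1, 2]


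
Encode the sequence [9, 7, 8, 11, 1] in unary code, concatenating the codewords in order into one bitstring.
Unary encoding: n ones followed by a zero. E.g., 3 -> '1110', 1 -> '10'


Encode each number as n ones followed by a terminating 0:
  9 -> 1111111110 (10 bits)
  7 -> 11111110 (8 bits)
  8 -> 111111110 (9 bits)
  11 -> 111111111110 (12 bits)
  1 -> 10 (2 bits)
Total length = 10 + 8 + 9 + 12 + 2 = 41 bits.

Unary([9, 7, 8, 11, 1]) = 11111111101111111011111111011111111111010 (41 bits)


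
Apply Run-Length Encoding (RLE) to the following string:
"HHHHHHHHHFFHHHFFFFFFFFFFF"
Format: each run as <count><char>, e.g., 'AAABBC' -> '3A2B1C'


Scanning runs left to right:
  i=0: run of 'H' x 9 -> '9H'
  i=9: run of 'F' x 2 -> '2F'
  i=11: run of 'H' x 3 -> '3H'
  i=14: run of 'F' x 11 -> '11F'

RLE = 9H2F3H11F


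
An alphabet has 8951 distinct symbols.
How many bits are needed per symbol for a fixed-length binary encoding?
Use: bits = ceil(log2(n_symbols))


log2(8951) = 13.1278
Bracket: 2^13 = 8192 < 8951 <= 2^14 = 16384
So ceil(log2(8951)) = 14

bits = ceil(log2(8951)) = ceil(13.1278) = 14 bits


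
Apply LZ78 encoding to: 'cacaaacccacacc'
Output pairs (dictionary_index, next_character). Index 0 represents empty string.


LZ78 encoding steps:
Dictionary: {0: ''}
Step 1: w='' (idx 0), next='c' -> output (0, 'c'), add 'c' as idx 1
Step 2: w='' (idx 0), next='a' -> output (0, 'a'), add 'a' as idx 2
Step 3: w='c' (idx 1), next='a' -> output (1, 'a'), add 'ca' as idx 3
Step 4: w='a' (idx 2), next='a' -> output (2, 'a'), add 'aa' as idx 4
Step 5: w='c' (idx 1), next='c' -> output (1, 'c'), add 'cc' as idx 5
Step 6: w='ca' (idx 3), next='c' -> output (3, 'c'), add 'cac' as idx 6
Step 7: w='a' (idx 2), next='c' -> output (2, 'c'), add 'ac' as idx 7
Step 8: w='c' (idx 1), end of input -> output (1, '')


Encoded: [(0, 'c'), (0, 'a'), (1, 'a'), (2, 'a'), (1, 'c'), (3, 'c'), (2, 'c'), (1, '')]


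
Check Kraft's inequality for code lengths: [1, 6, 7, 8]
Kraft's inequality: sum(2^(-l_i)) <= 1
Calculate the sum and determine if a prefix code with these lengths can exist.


Sum = 2^(-1) + 2^(-6) + 2^(-7) + 2^(-8)
    = 0.5 + 0.015625 + 0.0078125 + 0.00390625
    = 135/256 = 0.52734375
Since 0.52734375 <= 1, Kraft's inequality IS satisfied.
A prefix code with these lengths CAN exist.

Kraft sum = 0.52734375. Satisfied.


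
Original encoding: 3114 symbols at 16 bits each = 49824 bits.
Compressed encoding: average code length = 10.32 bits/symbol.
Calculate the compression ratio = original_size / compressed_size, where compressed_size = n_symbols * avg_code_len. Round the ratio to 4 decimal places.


original_size = n_symbols * orig_bits = 3114 * 16 = 49824 bits
compressed_size = n_symbols * avg_code_len = 3114 * 10.32 = 32136.48 bits
ratio = original_size / compressed_size = 49824 / 32136.48 = 1.5504

Compression ratio = 1.5504


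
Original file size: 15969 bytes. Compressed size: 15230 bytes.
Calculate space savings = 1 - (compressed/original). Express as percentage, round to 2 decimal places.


ratio = compressed/original = 15230/15969 = 0.953723
savings = 1 - ratio = 1 - 0.953723 = 0.046277
as a percentage: 0.046277 * 100 = 4.63%

Space savings = 1 - 15230/15969 = 4.63%


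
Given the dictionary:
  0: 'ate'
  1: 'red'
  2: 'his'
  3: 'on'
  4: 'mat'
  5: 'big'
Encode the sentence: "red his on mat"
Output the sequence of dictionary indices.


Look up each word in the dictionary:
  'red' -> 1
  'his' -> 2
  'on' -> 3
  'mat' -> 4

Encoded: [1, 2, 3, 4]


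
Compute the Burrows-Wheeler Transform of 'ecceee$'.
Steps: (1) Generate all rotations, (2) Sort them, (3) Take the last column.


Rotations (sorted):
  0: $ecceee -> last char: e
  1: cceee$e -> last char: e
  2: ceee$ec -> last char: c
  3: e$eccee -> last char: e
  4: ecceee$ -> last char: $
  5: ee$ecce -> last char: e
  6: eee$ecc -> last char: c


BWT = eece$ec


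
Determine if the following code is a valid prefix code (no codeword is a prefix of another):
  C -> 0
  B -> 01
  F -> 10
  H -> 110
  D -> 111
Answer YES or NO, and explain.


Checking each pair (does one codeword prefix another?):
  C='0' vs B='01': prefix -- VIOLATION

NO -- this is NOT a valid prefix code. C (0) is a prefix of B (01).


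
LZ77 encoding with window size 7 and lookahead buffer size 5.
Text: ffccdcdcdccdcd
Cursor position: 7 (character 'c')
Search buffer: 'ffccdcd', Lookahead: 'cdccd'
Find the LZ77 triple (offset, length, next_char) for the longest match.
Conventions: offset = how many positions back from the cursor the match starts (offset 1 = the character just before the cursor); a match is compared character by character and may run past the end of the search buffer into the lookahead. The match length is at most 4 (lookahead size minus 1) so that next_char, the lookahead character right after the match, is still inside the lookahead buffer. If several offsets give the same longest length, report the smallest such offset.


Try each offset into the search buffer:
  offset=1 (pos 6, char 'd'): match length 0
  offset=2 (pos 5, char 'c'): match length 3
  offset=3 (pos 4, char 'd'): match length 0
  offset=4 (pos 3, char 'c'): match length 3
  offset=5 (pos 2, char 'c'): match length 1
  offset=6 (pos 1, char 'f'): match length 0
  offset=7 (pos 0, char 'f'): match length 0
Longest match has length 3, found at offsets 2, 4; take the smallest, offset 2.
next_char = character at position 7 + 3 = 10 -> 'c'

Best match: offset=2, length=3 (matching 'cdc' starting at position 5)
LZ77 triple: (2, 3, 'c')


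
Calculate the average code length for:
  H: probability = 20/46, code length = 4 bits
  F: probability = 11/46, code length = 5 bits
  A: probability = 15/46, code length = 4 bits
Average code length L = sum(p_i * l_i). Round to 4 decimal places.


Weighted contributions p_i * l_i:
  H: (20/46) * 4 = 80/46
  F: (11/46) * 5 = 55/46
  A: (15/46) * 4 = 60/46
Sum = (80 + 55 + 60)/46 = 195/46

L = 195/46 = 4.2391 bits/symbol


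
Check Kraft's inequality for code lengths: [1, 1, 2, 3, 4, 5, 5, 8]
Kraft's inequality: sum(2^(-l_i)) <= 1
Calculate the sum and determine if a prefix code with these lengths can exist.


Sum = 2^(-1) + 2^(-1) + 2^(-2) + 2^(-3) + 2^(-4) + 2^(-5) + 2^(-5) + 2^(-8)
    = 0.5 + 0.5 + 0.25 + 0.125 + 0.0625 + 0.03125 + 0.03125 + 0.00390625
    = 385/256 = 1.50390625
Since 1.50390625 > 1, Kraft's inequality is NOT satisfied.
A prefix code with these lengths CANNOT exist.

Kraft sum = 1.50390625. Not satisfied.


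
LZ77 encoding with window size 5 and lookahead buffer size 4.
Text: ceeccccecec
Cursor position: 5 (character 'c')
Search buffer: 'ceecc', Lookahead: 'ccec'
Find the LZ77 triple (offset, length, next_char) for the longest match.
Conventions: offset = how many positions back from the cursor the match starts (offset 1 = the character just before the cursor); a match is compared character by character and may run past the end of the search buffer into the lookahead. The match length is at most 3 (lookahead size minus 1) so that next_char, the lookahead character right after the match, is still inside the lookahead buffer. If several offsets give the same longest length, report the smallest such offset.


Try each offset into the search buffer:
  offset=1 (pos 4, char 'c'): match length 2
  offset=2 (pos 3, char 'c'): match length 2
  offset=3 (pos 2, char 'e'): match length 0
  offset=4 (pos 1, char 'e'): match length 0
  offset=5 (pos 0, char 'c'): match length 1
Longest match has length 2, found at offsets 1, 2; take the smallest, offset 1.
next_char = character at position 5 + 2 = 7 -> 'e'

Best match: offset=1, length=2 (matching 'cc' starting at position 4)
LZ77 triple: (1, 2, 'e')


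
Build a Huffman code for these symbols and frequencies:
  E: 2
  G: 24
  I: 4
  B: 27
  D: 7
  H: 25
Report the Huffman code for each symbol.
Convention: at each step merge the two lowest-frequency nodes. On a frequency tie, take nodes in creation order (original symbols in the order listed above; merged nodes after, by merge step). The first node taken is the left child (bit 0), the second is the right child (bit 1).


Huffman tree construction:
Step 1: Merge E(2) + I(4) = 6
Step 2: Merge (E+I)(6) + D(7) = 13
Step 3: Merge ((E+I)+D)(13) + G(24) = 37
Step 4: Merge H(25) + B(27) = 52
Step 5: Merge (((E+I)+D)+G)(37) + (H+B)(52) = 89
Read each symbol's code off the tree from the root (left child = 0, right child = 1).

Codes:
  E: 0000 (length 4)
  G: 01 (length 2)
  I: 0001 (length 4)
  B: 11 (length 2)
  D: 001 (length 3)
  H: 10 (length 2)
Average code length: 197/89 = 2.2135 bits/symbol


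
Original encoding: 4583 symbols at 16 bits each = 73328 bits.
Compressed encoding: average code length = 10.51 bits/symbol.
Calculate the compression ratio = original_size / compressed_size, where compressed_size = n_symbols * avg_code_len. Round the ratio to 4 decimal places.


original_size = n_symbols * orig_bits = 4583 * 16 = 73328 bits
compressed_size = n_symbols * avg_code_len = 4583 * 10.51 = 48167.33 bits
ratio = original_size / compressed_size = 73328 / 48167.33 = 1.5224

Compression ratio = 1.5224


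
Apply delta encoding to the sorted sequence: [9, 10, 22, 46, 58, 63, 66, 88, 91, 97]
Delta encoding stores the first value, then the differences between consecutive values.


First value: 9
Deltas:
  10 - 9 = 1
  22 - 10 = 12
  46 - 22 = 24
  58 - 46 = 12
  63 - 58 = 5
  66 - 63 = 3
  88 - 66 = 22
  91 - 88 = 3
  97 - 91 = 6


Delta encoded: [9, 1, 12, 24, 12, 5, 3, 22, 3, 6]


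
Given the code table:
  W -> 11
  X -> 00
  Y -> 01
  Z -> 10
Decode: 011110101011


Decoding:
01 -> Y
11 -> W
10 -> Z
10 -> Z
10 -> Z
11 -> W


Result: YWZZZW


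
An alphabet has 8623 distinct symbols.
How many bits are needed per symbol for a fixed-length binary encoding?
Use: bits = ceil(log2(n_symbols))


log2(8623) = 13.074
Bracket: 2^13 = 8192 < 8623 <= 2^14 = 16384
So ceil(log2(8623)) = 14

bits = ceil(log2(8623)) = ceil(13.074) = 14 bits


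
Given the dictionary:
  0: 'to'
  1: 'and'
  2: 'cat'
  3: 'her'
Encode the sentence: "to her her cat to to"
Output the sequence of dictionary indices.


Look up each word in the dictionary:
  'to' -> 0
  'her' -> 3
  'her' -> 3
  'cat' -> 2
  'to' -> 0
  'to' -> 0

Encoded: [0, 3, 3, 2, 0, 0]


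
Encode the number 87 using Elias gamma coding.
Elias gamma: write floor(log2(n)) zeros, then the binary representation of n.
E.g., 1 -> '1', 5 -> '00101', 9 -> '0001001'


num_bits = floor(log2(87)) + 1 = 7
leading_zeros = num_bits - 1 = 6
binary(87) = 1010111

Elias gamma(87) = '000000' + '1010111' = 0000001010111 (13 bits)


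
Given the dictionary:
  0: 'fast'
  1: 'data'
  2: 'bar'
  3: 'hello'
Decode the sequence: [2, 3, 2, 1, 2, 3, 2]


Look up each index in the dictionary:
  2 -> 'bar'
  3 -> 'hello'
  2 -> 'bar'
  1 -> 'data'
  2 -> 'bar'
  3 -> 'hello'
  2 -> 'bar'

Decoded: "bar hello bar data bar hello bar"
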